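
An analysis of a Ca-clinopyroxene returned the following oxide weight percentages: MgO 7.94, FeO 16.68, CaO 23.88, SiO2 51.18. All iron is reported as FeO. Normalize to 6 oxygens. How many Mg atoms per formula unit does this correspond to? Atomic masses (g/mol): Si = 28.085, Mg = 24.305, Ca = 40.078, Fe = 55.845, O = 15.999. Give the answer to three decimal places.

MgO (M=40.304): mol = 0.19700; Mg = 0.19700, O = 0.19700.
FeO (M=71.844): mol = 0.23217; Fe = 0.23217, O = 0.23217.
CaO (M=56.077): mol = 0.42584; Ca = 0.42584, O = 0.42584.
SiO2 (M=60.083): mol = 0.85182; Si = 0.85182, O = 1.70364.
ΣO = 2.55865; factor = 6/ΣO = 2.34499.
Mg apfu = 0.19700 × 2.34499 = 0.462.

0.462 Mg apfu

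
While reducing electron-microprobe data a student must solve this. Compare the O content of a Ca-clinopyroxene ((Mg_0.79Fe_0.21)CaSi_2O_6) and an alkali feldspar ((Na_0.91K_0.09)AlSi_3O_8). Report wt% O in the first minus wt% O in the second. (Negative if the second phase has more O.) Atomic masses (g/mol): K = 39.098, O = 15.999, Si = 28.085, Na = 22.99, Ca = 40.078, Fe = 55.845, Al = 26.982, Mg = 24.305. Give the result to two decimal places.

First mineral: 95.994 g O in 223.170 g formula = 43.01 wt% O.
Second mineral: 127.992 g O in 263.669 g formula = 48.54 wt% O.
43.01% − 48.54% gives a difference of -5.53 percentage points.

-5.53 percentage points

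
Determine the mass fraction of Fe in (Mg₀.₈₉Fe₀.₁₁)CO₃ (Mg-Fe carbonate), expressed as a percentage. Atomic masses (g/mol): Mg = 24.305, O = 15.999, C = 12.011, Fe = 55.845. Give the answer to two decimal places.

7.00 mass %

Formula mass = 0.89*24.305 + 0.11*55.845 + 1*12.011 + 3*15.999 = 87.782 g/mol, of which 6.143 g is Fe.
So Fe makes up 6.143/87.782 = 0.0700 of the mass, i.e. 7.00%.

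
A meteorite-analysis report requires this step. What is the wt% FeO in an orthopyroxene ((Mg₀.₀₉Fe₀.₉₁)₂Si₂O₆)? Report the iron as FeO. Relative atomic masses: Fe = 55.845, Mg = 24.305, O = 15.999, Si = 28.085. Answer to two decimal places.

50.65 wt%

Formula mass = 258.177 g/mol.
1.82 Fe → 1.8200 mol FeO per formula unit; M(FeO) = 71.844, so FeO mass = 130.756 g.
130.756/258.177 × 100 = 50.65 wt%.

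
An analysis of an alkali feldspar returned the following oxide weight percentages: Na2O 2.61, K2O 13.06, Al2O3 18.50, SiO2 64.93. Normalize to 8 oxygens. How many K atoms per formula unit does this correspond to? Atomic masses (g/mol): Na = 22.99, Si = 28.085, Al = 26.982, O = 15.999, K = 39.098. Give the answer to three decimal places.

2.61 wt% Na2O ÷ 61.979 g/mol = 0.04211 mol, giving 0.08422 Na and 0.04211 O.
13.06 wt% K2O ÷ 94.195 g/mol = 0.13865 mol, giving 0.27730 K and 0.13865 O.
18.50 wt% Al2O3 ÷ 101.961 g/mol = 0.18144 mol, giving 0.36288 Al and 0.54432 O.
64.93 wt% SiO2 ÷ 60.083 g/mol = 1.08067 mol, giving 1.08067 Si and 2.16134 O.
Oxygen sums to 2.88642; scaling by 8/2.88642 = 2.77160 puts the formula on 8 O.
K: 0.27730 × 2.77160 = 0.769 atoms per formula unit.

0.769 K apfu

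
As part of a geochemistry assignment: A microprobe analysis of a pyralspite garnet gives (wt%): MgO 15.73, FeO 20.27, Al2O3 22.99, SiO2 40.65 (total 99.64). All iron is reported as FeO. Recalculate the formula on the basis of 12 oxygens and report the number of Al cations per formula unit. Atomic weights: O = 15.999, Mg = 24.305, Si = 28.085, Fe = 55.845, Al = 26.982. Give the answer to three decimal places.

2.003 Al apfu

MgO (M=40.304): mol = 0.39028; Mg = 0.39028, O = 0.39028.
FeO (M=71.844): mol = 0.28214; Fe = 0.28214, O = 0.28214.
Al2O3 (M=101.961): mol = 0.22548; Al = 0.45096, O = 0.67644.
SiO2 (M=60.083): mol = 0.67656; Si = 0.67656, O = 1.35312.
ΣO = 2.70198; factor = 12/ΣO = 4.44119.
Al apfu = 0.45096 × 4.44119 = 2.003.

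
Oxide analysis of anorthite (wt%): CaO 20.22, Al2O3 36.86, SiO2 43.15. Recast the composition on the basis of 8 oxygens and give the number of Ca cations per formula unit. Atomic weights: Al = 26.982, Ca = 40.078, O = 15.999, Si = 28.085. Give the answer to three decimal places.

CaO (M=56.077): mol = 0.36058; Ca = 0.36058, O = 0.36058.
Al2O3 (M=101.961): mol = 0.36151; Al = 0.72302, O = 1.08453.
SiO2 (M=60.083): mol = 0.71817; Si = 0.71817, O = 1.43634.
ΣO = 2.88145; factor = 8/ΣO = 2.77638.
Ca apfu = 0.36058 × 2.77638 = 1.001.

1.001 Ca apfu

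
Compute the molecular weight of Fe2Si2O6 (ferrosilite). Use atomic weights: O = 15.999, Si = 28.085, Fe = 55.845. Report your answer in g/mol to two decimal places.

M = 2(55.845) + 2(28.085) + 6(15.999)

263.85 g/mol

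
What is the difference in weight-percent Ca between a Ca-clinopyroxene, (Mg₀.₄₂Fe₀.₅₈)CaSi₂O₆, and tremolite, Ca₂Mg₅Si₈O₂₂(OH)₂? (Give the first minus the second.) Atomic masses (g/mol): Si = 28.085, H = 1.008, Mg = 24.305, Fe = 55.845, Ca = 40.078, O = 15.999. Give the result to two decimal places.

Ca in (Mg₀.₄₂Fe₀.₅₈)CaSi₂O₆: molar mass 234.840 g/mol; 1×40.078 = 40.078 g → 17.07 wt%.
Ca in Ca₂Mg₅Si₈O₂₂(OH)₂: molar mass 812.353 g/mol; 2×40.078 = 80.156 g → 9.87 wt%.
Difference = 17.07 − 9.87 = 7.20 percentage points.

7.20 percentage points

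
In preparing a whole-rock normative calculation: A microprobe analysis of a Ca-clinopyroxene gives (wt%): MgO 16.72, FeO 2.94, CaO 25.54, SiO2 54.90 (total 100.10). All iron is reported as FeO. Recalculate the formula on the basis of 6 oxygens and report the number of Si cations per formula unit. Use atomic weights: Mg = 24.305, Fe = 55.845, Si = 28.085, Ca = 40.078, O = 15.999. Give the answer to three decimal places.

2.002 Si apfu

16.72 wt% MgO ÷ 40.304 g/mol = 0.41485 mol, giving 0.41485 Mg and 0.41485 O.
2.94 wt% FeO ÷ 71.844 g/mol = 0.04092 mol, giving 0.04092 Fe and 0.04092 O.
25.54 wt% CaO ÷ 56.077 g/mol = 0.45545 mol, giving 0.45545 Ca and 0.45545 O.
54.90 wt% SiO2 ÷ 60.083 g/mol = 0.91374 mol, giving 0.91374 Si and 1.82748 O.
Oxygen sums to 2.73870; scaling by 6/2.73870 = 2.19082 puts the formula on 6 O.
Si: 0.91374 × 2.19082 = 2.002 atoms per formula unit.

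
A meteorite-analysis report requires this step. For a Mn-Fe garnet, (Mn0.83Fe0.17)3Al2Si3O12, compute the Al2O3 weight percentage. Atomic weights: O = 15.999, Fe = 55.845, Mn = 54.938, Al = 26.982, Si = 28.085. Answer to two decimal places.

Formula mass = 495.484 g/mol.
2 Al → 1.0000 mol Al2O3 per formula unit; M(Al2O3) = 101.961, so Al2O3 mass = 101.961 g.
101.961/495.484 × 100 = 20.58 wt%.

20.58 wt%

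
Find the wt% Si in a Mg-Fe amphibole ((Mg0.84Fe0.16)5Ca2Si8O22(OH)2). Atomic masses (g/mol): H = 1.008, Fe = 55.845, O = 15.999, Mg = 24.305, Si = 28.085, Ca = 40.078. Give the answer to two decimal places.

Formula mass = 4.20*24.305 + 0.80*55.845 + 2*40.078 + 8*28.085 + 24*15.999 + 2*1.008 = 837.585 g/mol, of which 224.680 g is Si.
So Si makes up 224.680/837.585 = 0.2682 of the mass, i.e. 26.82%.

26.82 wt%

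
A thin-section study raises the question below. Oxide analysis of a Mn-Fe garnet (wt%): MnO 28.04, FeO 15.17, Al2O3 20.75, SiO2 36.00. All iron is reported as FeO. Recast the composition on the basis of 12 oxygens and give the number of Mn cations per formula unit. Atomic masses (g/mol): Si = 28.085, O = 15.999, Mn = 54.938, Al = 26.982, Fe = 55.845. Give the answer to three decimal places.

MnO: 28.04/70.937 = 0.39528 mol → 0.39528 mol Mn, 0.39528 mol O.
FeO: 15.17/71.844 = 0.21115 mol → 0.21115 mol Fe, 0.21115 mol O.
Al2O3: 20.75/101.961 = 0.20351 mol → 0.40702 mol Al, 0.61053 mol O.
SiO2: 36.00/60.083 = 0.59917 mol → 0.59917 mol Si, 1.19834 mol O.
Total oxygen = 2.41530 mol. Normalization factor = 12/2.41530 = 4.96833.
Mn per 12 O = 0.39528 × 4.96833 = 1.964.

1.964 Mn apfu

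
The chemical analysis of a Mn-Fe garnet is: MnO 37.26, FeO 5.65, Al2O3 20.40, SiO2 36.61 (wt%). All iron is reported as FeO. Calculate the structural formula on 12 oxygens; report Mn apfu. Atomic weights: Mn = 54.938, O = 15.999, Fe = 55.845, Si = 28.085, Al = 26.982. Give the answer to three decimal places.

MnO: 37.26/70.937 = 0.52525 mol → 0.52525 mol Mn, 0.52525 mol O.
FeO: 5.65/71.844 = 0.07864 mol → 0.07864 mol Fe, 0.07864 mol O.
Al2O3: 20.40/101.961 = 0.20008 mol → 0.40016 mol Al, 0.60024 mol O.
SiO2: 36.61/60.083 = 0.60932 mol → 0.60932 mol Si, 1.21864 mol O.
Total oxygen = 2.42277 mol. Normalization factor = 12/2.42277 = 4.95301.
Mn per 12 O = 0.52525 × 4.95301 = 2.602.

2.602 Mn apfu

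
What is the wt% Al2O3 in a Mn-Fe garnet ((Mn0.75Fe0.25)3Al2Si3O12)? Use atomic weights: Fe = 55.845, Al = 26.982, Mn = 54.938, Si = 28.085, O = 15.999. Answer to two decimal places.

M((Mn0.75Fe0.25)3Al2Si3O12) = 495.701 g/mol; M(Al2O3) = 101.961 g/mol.
Moles Al2O3 per formula unit = 2 Al ÷ 2 = 1.0000.
Al2O3 fraction = (1.0000 × 101.961) / 495.701 = 101.961/495.701 = 0.2057.

20.57 wt%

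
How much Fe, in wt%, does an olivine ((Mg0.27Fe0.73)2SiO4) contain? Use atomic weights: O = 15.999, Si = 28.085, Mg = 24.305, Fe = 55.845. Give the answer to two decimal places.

Formula mass = 0.54·24.305 + 1.46·55.845 + 1·28.085 + 4·15.999 = 186.739 g/mol, of which 81.534 g is Fe.
So Fe makes up 81.534/186.739 = 0.4366 of the mass, i.e. 43.66%.

43.66 wt%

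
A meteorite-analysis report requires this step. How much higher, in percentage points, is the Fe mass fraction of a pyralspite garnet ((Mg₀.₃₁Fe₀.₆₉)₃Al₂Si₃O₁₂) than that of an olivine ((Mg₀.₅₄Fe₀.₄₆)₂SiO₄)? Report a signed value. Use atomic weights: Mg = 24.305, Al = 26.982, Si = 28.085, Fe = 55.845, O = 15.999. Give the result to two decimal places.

Fe in (Mg₀.₃₁Fe₀.₆₉)₃Al₂Si₃O₁₂: molar mass 468.410 g/mol; 2.07×55.845 = 115.599 g → 24.68 wt%.
Fe in (Mg₀.₅₄Fe₀.₄₆)₂SiO₄: molar mass 169.708 g/mol; 0.92×55.845 = 51.377 g → 30.27 wt%.
Difference = 24.68 − 30.27 = -5.59 percentage points.

-5.59 percentage points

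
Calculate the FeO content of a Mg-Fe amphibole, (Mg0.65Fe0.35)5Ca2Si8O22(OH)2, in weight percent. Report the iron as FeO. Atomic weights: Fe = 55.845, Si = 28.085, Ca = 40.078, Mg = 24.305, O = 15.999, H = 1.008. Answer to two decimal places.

Molar mass of (Mg0.65Fe0.35)5Ca2Si8O22(OH)2 = 3.25·24.305 + 1.75·55.845 + 2·40.078 + 8·28.085 + 24·15.999 + 2·1.008 = 867.548 g/mol.
Each formula unit contains 1.75 Fe, equivalent to 1.75/1 = 1.7500 mol FeO.
M(FeO) = 1×55.845 + 1×15.999 = 71.844 g/mol.
Mass of FeO per formula unit = 1.7500 × 71.844 = 125.727 g.
FeO wt% = 125.727 / 867.548 × 100 = 14.49%.

14.49 wt%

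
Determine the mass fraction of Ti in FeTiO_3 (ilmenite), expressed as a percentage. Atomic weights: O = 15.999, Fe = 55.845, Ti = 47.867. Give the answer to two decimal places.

31.55 mass %

Formula mass = 1×55.845 + 1×47.867 + 3×15.999 = 151.709 g/mol, of which 47.867 g is Ti.
So Ti makes up 47.867/151.709 = 0.3155 of the mass, i.e. 31.55%.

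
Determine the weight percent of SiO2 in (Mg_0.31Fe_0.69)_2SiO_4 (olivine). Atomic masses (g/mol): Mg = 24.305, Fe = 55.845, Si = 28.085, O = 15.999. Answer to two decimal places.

32.62 wt%

M((Mg_0.31Fe_0.69)_2SiO_4) = 184.216 g/mol; M(SiO2) = 60.083 g/mol.
Moles SiO2 per formula unit = 1 Si ÷ 1 = 1.0000.
SiO2 fraction = (1.0000 × 60.083) / 184.216 = 60.083/184.216 = 0.3262.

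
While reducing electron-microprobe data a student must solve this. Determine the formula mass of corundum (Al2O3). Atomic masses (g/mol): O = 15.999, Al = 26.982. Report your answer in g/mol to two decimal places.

M = 2·26.982 + 3·15.999

101.96 g/mol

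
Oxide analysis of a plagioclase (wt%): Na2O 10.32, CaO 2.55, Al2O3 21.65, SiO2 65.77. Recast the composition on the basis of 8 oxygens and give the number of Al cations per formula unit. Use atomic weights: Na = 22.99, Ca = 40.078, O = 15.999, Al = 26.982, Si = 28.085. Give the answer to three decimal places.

1.118 Al apfu

10.32 wt% Na2O ÷ 61.979 g/mol = 0.16651 mol, giving 0.33302 Na and 0.16651 O.
2.55 wt% CaO ÷ 56.077 g/mol = 0.04547 mol, giving 0.04547 Ca and 0.04547 O.
21.65 wt% Al2O3 ÷ 101.961 g/mol = 0.21234 mol, giving 0.42468 Al and 0.63702 O.
65.77 wt% SiO2 ÷ 60.083 g/mol = 1.09465 mol, giving 1.09465 Si and 2.18930 O.
Oxygen sums to 3.03830; scaling by 8/3.03830 = 2.63305 puts the formula on 8 O.
Al: 0.42468 × 2.63305 = 1.118 atoms per formula unit.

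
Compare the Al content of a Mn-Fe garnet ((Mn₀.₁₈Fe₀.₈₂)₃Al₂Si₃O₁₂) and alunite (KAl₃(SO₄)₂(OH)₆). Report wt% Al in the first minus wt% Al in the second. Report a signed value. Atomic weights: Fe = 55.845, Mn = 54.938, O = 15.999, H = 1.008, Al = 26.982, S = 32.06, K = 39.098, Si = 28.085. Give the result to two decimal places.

M((Mn₀.₁₈Fe₀.₈₂)₃Al₂Si₃O₁₂) = 497.252 g/mol, so wt% Al = 53.964/497.252 × 100 = 10.85%.
M(KAl₃(SO₄)₂(OH)₆) = 414.198 g/mol, so wt% Al = 80.946/414.198 × 100 = 19.54%.
10.85 − 19.54 = -8.69 pp.

-8.69 percentage points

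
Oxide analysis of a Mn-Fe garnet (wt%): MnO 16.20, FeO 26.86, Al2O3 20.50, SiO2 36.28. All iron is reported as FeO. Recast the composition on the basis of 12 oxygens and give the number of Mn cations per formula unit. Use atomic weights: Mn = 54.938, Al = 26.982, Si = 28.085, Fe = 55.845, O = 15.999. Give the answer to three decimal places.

1.136 Mn apfu

MnO (M=70.937): mol = 0.22837; Mn = 0.22837, O = 0.22837.
FeO (M=71.844): mol = 0.37387; Fe = 0.37387, O = 0.37387.
Al2O3 (M=101.961): mol = 0.20106; Al = 0.40212, O = 0.60318.
SiO2 (M=60.083): mol = 0.60383; Si = 0.60383, O = 1.20766.
ΣO = 2.41308; factor = 12/ΣO = 4.97290.
Mn apfu = 0.22837 × 4.97290 = 1.136.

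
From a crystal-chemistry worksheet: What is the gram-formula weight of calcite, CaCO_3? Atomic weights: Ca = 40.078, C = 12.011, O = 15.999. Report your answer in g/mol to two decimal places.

100.09 g/mol

The formula mass is the sum 1×40.078 + 1×12.011 + 3×15.999.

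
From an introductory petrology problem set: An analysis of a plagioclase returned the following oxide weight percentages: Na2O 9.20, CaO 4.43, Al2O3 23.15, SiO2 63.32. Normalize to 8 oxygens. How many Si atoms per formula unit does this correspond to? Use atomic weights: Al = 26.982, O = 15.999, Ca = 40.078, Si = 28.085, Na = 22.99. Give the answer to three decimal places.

2.795 Si apfu

Na2O (M=61.979): mol = 0.14844; Na = 0.29688, O = 0.14844.
CaO (M=56.077): mol = 0.07900; Ca = 0.07900, O = 0.07900.
Al2O3 (M=101.961): mol = 0.22705; Al = 0.45410, O = 0.68115.
SiO2 (M=60.083): mol = 1.05388; Si = 1.05388, O = 2.10776.
ΣO = 3.01635; factor = 8/ΣO = 2.65221.
Si apfu = 1.05388 × 2.65221 = 2.795.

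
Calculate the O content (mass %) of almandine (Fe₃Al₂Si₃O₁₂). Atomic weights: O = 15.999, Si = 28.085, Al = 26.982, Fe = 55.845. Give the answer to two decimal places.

Formula mass = 3·55.845 + 2·26.982 + 3·28.085 + 12·15.999 = 497.742 g/mol, of which 191.988 g is O.
So O makes up 191.988/497.742 = 0.3857 of the mass, i.e. 38.57%.

38.57 mass %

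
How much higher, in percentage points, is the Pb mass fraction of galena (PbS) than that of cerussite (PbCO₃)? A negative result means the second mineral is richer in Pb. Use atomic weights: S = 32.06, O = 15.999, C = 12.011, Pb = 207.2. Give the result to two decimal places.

First mineral: 207.200 g Pb in 239.260 g formula = 86.60 wt% Pb.
Second mineral: 207.200 g Pb in 267.208 g formula = 77.54 wt% Pb.
86.60% − 77.54% gives a difference of 9.06 percentage points.

9.06 percentage points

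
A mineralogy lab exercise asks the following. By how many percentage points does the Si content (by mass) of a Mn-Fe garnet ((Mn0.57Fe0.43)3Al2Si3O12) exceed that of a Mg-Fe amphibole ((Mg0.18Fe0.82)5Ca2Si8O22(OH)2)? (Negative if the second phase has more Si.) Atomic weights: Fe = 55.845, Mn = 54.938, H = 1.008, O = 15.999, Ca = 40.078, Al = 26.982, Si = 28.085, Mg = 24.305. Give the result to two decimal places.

-6.88 percentage points

Si in (Mn0.57Fe0.43)3Al2Si3O12: molar mass 496.191 g/mol; 3×28.085 = 84.255 g → 16.98 wt%.
Si in (Mg0.18Fe0.82)5Ca2Si8O22(OH)2: molar mass 941.667 g/mol; 8×28.085 = 224.680 g → 23.86 wt%.
Difference = 16.98 − 23.86 = -6.88 percentage points.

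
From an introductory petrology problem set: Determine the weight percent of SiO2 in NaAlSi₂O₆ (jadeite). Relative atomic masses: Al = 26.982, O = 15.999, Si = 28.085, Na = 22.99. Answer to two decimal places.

Formula mass = 202.136 g/mol.
2 Si → 2.0000 mol SiO2 per formula unit; M(SiO2) = 60.083, so SiO2 mass = 120.166 g.
120.166/202.136 × 100 = 59.45 wt%.

59.45 wt%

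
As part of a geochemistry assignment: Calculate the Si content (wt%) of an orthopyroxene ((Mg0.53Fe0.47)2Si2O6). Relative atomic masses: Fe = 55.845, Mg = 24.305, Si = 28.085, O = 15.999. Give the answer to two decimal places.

M((Mg0.53Fe0.47)2Si2O6) = 230.422 g/mol.
Si contributes 2 × 28.085 = 56.170 g per mole.
56.170/230.422 = 0.2438 → 24.38%.

24.38 wt%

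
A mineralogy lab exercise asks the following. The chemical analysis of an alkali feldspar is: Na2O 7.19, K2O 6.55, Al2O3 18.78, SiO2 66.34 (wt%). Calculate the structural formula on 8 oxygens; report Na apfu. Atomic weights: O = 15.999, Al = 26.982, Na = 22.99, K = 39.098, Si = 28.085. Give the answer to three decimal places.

0.630 Na apfu

7.19 wt% Na2O ÷ 61.979 g/mol = 0.11601 mol, giving 0.23202 Na and 0.11601 O.
6.55 wt% K2O ÷ 94.195 g/mol = 0.06954 mol, giving 0.13908 K and 0.06954 O.
18.78 wt% Al2O3 ÷ 101.961 g/mol = 0.18419 mol, giving 0.36838 Al and 0.55257 O.
66.34 wt% SiO2 ÷ 60.083 g/mol = 1.10414 mol, giving 1.10414 Si and 2.20828 O.
Oxygen sums to 2.94640; scaling by 8/2.94640 = 2.71518 puts the formula on 8 O.
Na: 0.23202 × 2.71518 = 0.630 atoms per formula unit.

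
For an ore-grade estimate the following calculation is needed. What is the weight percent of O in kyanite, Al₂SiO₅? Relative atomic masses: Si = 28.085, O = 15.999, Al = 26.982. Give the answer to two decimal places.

49.37 mass %

Molar mass of Al₂SiO₅: 2×26.982 + 1×28.085 + 5×15.999 = 162.044 g/mol.
Mass of O per formula unit: 5 × 15.999 = 79.995 g.
Weight fraction O = 79.995 / 162.044 = 0.4937.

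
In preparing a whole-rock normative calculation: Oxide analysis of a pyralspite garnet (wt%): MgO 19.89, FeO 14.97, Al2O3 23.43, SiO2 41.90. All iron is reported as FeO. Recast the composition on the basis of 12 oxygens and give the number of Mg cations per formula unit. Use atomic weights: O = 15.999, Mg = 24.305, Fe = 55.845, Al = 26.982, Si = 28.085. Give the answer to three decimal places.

MgO (M=40.304): mol = 0.49350; Mg = 0.49350, O = 0.49350.
FeO (M=71.844): mol = 0.20837; Fe = 0.20837, O = 0.20837.
Al2O3 (M=101.961): mol = 0.22979; Al = 0.45958, O = 0.68937.
SiO2 (M=60.083): mol = 0.69737; Si = 0.69737, O = 1.39474.
ΣO = 2.78598; factor = 12/ΣO = 4.30728.
Mg apfu = 0.49350 × 4.30728 = 2.126.

2.126 Mg apfu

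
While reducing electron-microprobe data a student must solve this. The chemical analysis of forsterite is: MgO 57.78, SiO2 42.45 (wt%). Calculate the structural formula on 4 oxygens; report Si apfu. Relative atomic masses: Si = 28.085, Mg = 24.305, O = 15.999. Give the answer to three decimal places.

MgO (M=40.304): mol = 1.43360; Mg = 1.43360, O = 1.43360.
SiO2 (M=60.083): mol = 0.70652; Si = 0.70652, O = 1.41304.
ΣO = 2.84664; factor = 4/ΣO = 1.40517.
Si apfu = 0.70652 × 1.40517 = 0.993.

0.993 Si apfu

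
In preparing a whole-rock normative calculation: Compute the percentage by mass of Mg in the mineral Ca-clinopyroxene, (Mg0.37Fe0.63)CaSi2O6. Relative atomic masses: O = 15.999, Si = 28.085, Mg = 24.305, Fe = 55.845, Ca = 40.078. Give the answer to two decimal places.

Formula mass = 0.37*24.305 + 0.63*55.845 + 1*40.078 + 2*28.085 + 6*15.999 = 236.417 g/mol, of which 8.993 g is Mg.
So Mg makes up 8.993/236.417 = 0.0380 of the mass, i.e. 3.80%.

3.80 wt%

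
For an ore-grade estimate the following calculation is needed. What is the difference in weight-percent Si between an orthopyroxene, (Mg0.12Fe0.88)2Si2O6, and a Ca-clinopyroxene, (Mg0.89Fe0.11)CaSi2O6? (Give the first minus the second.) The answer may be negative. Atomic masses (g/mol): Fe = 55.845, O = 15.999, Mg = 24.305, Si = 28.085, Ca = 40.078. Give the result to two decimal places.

Si in (Mg0.12Fe0.88)2Si2O6: molar mass 256.284 g/mol; 2×28.085 = 56.170 g → 21.92 wt%.
Si in (Mg0.89Fe0.11)CaSi2O6: molar mass 220.016 g/mol; 2×28.085 = 56.170 g → 25.53 wt%.
Difference = 21.92 − 25.53 = -3.61 percentage points.

-3.61 percentage points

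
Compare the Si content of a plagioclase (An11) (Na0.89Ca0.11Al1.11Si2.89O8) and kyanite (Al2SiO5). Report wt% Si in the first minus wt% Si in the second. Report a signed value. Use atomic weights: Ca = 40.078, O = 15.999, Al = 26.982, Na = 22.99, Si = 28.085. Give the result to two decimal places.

Si in Na0.89Ca0.11Al1.11Si2.89O8: molar mass 263.977 g/mol; 2.89×28.085 = 81.166 g → 30.75 wt%.
Si in Al2SiO5: molar mass 162.044 g/mol; 1×28.085 = 28.085 g → 17.33 wt%.
Difference = 30.75 − 17.33 = 13.42 percentage points.

13.42 percentage points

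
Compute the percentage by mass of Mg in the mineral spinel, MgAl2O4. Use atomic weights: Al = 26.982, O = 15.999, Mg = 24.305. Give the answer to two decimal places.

17.08 mass %

M(MgAl2O4) = 142.265 g/mol.
Mg contributes 1 × 24.305 = 24.305 g per mole.
24.305/142.265 = 0.1708 → 17.08%.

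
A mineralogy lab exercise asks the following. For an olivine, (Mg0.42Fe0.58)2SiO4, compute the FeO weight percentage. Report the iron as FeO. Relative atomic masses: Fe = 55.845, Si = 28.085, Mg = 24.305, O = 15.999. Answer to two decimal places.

Molar mass of (Mg0.42Fe0.58)2SiO4 = 0.84·24.305 + 1.16·55.845 + 1·28.085 + 4·15.999 = 177.277 g/mol.
Each formula unit contains 1.16 Fe, equivalent to 1.16/1 = 1.1600 mol FeO.
M(FeO) = 1×55.845 + 1×15.999 = 71.844 g/mol.
Mass of FeO per formula unit = 1.1600 × 71.844 = 83.339 g.
FeO wt% = 83.339 / 177.277 × 100 = 47.01%.

47.01 wt%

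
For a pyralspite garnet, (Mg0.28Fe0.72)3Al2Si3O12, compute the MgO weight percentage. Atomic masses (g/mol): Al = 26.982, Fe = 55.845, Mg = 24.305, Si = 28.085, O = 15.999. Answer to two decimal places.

Molar mass of (Mg0.28Fe0.72)3Al2Si3O12 = 0.84*24.305 + 2.16*55.845 + 2*26.982 + 3*28.085 + 12*15.999 = 471.248 g/mol.
Each formula unit contains 0.84 Mg, equivalent to 0.84/1 = 0.8400 mol MgO.
M(MgO) = 1×24.305 + 1×15.999 = 40.304 g/mol.
Mass of MgO per formula unit = 0.8400 × 40.304 = 33.855 g.
MgO wt% = 33.855 / 471.248 × 100 = 7.18%.

7.18 wt%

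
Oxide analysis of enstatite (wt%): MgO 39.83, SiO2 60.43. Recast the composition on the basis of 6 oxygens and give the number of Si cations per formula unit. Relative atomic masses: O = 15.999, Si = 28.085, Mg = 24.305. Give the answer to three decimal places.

MgO: 39.83/40.304 = 0.98824 mol → 0.98824 mol Mg, 0.98824 mol O.
SiO2: 60.43/60.083 = 1.00578 mol → 1.00578 mol Si, 2.01156 mol O.
Total oxygen = 2.99980 mol. Normalization factor = 6/2.99980 = 2.00013.
Si per 6 O = 1.00578 × 2.00013 = 2.012.

2.012 Si apfu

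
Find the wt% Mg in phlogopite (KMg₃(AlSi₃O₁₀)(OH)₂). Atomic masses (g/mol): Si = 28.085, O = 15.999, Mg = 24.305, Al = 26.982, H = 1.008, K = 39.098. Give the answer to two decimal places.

Formula mass = 1*39.098 + 3*24.305 + 1*26.982 + 3*28.085 + 12*15.999 + 2*1.008 = 417.254 g/mol, of which 72.915 g is Mg.
So Mg makes up 72.915/417.254 = 0.1747 of the mass, i.e. 17.47%.

17.47 weight percent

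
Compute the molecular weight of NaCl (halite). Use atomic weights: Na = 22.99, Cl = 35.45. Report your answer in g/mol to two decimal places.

Na: 1 × 22.99 = 22.9900
Cl: 1 × 35.45 = 35.4500
Summing the contributions gives the formula mass.

58.44 g/mol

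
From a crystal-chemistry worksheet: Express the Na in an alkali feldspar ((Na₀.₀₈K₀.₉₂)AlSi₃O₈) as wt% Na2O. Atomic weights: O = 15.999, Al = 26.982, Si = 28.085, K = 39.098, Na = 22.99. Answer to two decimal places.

0.89 wt%

Molar mass of (Na₀.₀₈K₀.₉₂)AlSi₃O₈ = 0.08·22.99 + 0.92·39.098 + 1·26.982 + 3·28.085 + 8·15.999 = 277.038 g/mol.
Each formula unit contains 0.08 Na, equivalent to 0.08/2 = 0.0400 mol Na2O.
M(Na2O) = 2×22.99 + 1×15.999 = 61.979 g/mol.
Mass of Na2O per formula unit = 0.0400 × 61.979 = 2.479 g.
Na2O wt% = 2.479 / 277.038 × 100 = 0.89%.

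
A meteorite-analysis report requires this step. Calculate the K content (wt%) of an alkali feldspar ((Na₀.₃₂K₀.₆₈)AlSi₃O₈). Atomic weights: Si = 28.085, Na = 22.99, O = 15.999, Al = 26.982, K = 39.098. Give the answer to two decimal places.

9.73 wt%

Molar mass of (Na₀.₃₂K₀.₆₈)AlSi₃O₈: 0.32*22.99 + 0.68*39.098 + 1*26.982 + 3*28.085 + 8*15.999 = 273.172 g/mol.
Mass of K per formula unit: 0.68 × 39.098 = 26.587 g.
Weight fraction K = 26.587 / 273.172 = 0.0973.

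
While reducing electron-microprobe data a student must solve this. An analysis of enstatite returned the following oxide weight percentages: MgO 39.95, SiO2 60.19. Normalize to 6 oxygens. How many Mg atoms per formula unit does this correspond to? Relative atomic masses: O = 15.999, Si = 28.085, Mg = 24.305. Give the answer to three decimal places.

1.986 Mg apfu

MgO (M=40.304): mol = 0.99122; Mg = 0.99122, O = 0.99122.
SiO2 (M=60.083): mol = 1.00178; Si = 1.00178, O = 2.00356.
ΣO = 2.99478; factor = 6/ΣO = 2.00349.
Mg apfu = 0.99122 × 2.00349 = 1.986.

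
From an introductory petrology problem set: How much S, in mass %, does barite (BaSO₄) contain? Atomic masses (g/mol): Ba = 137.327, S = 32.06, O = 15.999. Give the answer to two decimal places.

Molar mass of BaSO₄: 1·137.327 + 1·32.06 + 4·15.999 = 233.383 g/mol.
Mass of S per formula unit: 1 × 32.06 = 32.060 g.
Weight fraction S = 32.060 / 233.383 = 0.1374.

13.74 mass %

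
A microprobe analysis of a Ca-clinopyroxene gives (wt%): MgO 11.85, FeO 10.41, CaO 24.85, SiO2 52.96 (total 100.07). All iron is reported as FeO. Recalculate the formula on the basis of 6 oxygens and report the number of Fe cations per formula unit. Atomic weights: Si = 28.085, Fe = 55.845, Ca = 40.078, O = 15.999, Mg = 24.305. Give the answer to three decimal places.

MgO: 11.85/40.304 = 0.29402 mol → 0.29402 mol Mg, 0.29402 mol O.
FeO: 10.41/71.844 = 0.14490 mol → 0.14490 mol Fe, 0.14490 mol O.
CaO: 24.85/56.077 = 0.44314 mol → 0.44314 mol Ca, 0.44314 mol O.
SiO2: 52.96/60.083 = 0.88145 mol → 0.88145 mol Si, 1.76290 mol O.
Total oxygen = 2.64496 mol. Normalization factor = 6/2.64496 = 2.26847.
Fe per 6 O = 0.14490 × 2.26847 = 0.329.

0.329 Fe apfu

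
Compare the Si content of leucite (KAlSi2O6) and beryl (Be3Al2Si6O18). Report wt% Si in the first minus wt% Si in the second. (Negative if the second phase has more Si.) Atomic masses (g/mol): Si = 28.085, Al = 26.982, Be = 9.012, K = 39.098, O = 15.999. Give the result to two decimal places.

Si in KAlSi2O6: molar mass 218.244 g/mol; 2×28.085 = 56.170 g → 25.74 wt%.
Si in Be3Al2Si6O18: molar mass 537.492 g/mol; 6×28.085 = 168.510 g → 31.35 wt%.
Difference = 25.74 − 31.35 = -5.61 percentage points.

-5.61 percentage points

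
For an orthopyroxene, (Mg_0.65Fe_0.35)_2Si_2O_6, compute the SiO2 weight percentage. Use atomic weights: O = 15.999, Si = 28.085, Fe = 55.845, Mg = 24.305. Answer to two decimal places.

M((Mg_0.65Fe_0.35)_2Si_2O_6) = 222.852 g/mol; M(SiO2) = 60.083 g/mol.
Moles SiO2 per formula unit = 2 Si ÷ 1 = 2.0000.
SiO2 fraction = (2.0000 × 60.083) / 222.852 = 120.166/222.852 = 0.5392.

53.92 wt%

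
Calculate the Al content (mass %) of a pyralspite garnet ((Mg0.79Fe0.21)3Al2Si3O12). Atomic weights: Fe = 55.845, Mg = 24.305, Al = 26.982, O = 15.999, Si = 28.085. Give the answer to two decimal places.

Formula mass = 2.37×24.305 + 0.63×55.845 + 2×26.982 + 3×28.085 + 12×15.999 = 422.992 g/mol, of which 53.964 g is Al.
So Al makes up 53.964/422.992 = 0.1276 of the mass, i.e. 12.76%.

12.76 mass %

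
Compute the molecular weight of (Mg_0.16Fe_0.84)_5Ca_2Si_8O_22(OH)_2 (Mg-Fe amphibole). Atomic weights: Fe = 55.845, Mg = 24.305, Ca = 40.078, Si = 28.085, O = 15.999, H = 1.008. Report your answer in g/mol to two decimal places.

The formula mass is the sum 0.80×24.305 + 4.20×55.845 + 2×40.078 + 8×28.085 + 24×15.999 + 2×1.008.

944.82 g/mol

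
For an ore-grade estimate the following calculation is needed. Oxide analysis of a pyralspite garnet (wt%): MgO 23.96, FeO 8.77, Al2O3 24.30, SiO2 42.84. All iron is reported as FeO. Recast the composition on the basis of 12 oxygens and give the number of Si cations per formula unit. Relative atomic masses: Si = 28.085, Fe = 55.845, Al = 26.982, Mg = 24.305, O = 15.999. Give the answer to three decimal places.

2.994 Si apfu

MgO (M=40.304): mol = 0.59448; Mg = 0.59448, O = 0.59448.
FeO (M=71.844): mol = 0.12207; Fe = 0.12207, O = 0.12207.
Al2O3 (M=101.961): mol = 0.23833; Al = 0.47666, O = 0.71499.
SiO2 (M=60.083): mol = 0.71301; Si = 0.71301, O = 1.42602.
ΣO = 2.85756; factor = 12/ΣO = 4.19939.
Si apfu = 0.71301 × 4.19939 = 2.994.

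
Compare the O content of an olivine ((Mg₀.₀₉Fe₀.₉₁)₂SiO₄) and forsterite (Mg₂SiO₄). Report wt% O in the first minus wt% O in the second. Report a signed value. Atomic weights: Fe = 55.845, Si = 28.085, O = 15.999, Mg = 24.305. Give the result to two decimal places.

-13.18 percentage points

First mineral: 63.996 g O in 198.094 g formula = 32.31 wt% O.
Second mineral: 63.996 g O in 140.691 g formula = 45.49 wt% O.
32.31% − 45.49% gives a difference of -13.18 percentage points.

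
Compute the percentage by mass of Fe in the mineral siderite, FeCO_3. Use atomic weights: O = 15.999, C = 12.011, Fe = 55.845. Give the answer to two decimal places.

48.20 wt%

Formula mass = 1*55.845 + 1*12.011 + 3*15.999 = 115.853 g/mol, of which 55.845 g is Fe.
So Fe makes up 55.845/115.853 = 0.4820 of the mass, i.e. 48.20%.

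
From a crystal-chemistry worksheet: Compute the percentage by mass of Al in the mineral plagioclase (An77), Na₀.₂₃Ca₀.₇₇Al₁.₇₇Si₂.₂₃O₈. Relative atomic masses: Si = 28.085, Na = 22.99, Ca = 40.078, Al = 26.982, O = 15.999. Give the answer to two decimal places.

17.40 mass %

M(Na₀.₂₃Ca₀.₇₇Al₁.₇₇Si₂.₂₃O₈) = 274.527 g/mol.
Al contributes 1.77 × 26.982 = 47.758 g per mole.
47.758/274.527 = 0.1740 → 17.40%.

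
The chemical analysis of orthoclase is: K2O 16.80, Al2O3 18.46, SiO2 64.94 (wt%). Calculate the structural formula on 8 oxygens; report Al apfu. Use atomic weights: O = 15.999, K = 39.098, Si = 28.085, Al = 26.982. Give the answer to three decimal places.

1.005 Al apfu

16.80 wt% K2O ÷ 94.195 g/mol = 0.17835 mol, giving 0.35670 K and 0.17835 O.
18.46 wt% Al2O3 ÷ 101.961 g/mol = 0.18105 mol, giving 0.36210 Al and 0.54315 O.
64.94 wt% SiO2 ÷ 60.083 g/mol = 1.08084 mol, giving 1.08084 Si and 2.16168 O.
Oxygen sums to 2.88318; scaling by 8/2.88318 = 2.77471 puts the formula on 8 O.
Al: 0.36210 × 2.77471 = 1.005 atoms per formula unit.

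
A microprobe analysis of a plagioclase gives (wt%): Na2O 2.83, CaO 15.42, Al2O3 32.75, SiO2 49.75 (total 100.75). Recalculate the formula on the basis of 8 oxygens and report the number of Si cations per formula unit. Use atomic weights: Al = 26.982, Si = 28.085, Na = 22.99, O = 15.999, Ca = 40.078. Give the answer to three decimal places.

2.253 Si apfu

Na2O (M=61.979): mol = 0.04566; Na = 0.09132, O = 0.04566.
CaO (M=56.077): mol = 0.27498; Ca = 0.27498, O = 0.27498.
Al2O3 (M=101.961): mol = 0.32120; Al = 0.64240, O = 0.96360.
SiO2 (M=60.083): mol = 0.82802; Si = 0.82802, O = 1.65604.
ΣO = 2.94028; factor = 8/ΣO = 2.72083.
Si apfu = 0.82802 × 2.72083 = 2.253.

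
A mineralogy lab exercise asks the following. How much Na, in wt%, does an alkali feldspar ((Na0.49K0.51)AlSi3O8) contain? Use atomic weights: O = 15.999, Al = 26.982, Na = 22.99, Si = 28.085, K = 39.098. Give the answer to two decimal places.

M((Na0.49K0.51)AlSi3O8) = 270.434 g/mol.
Na contributes 0.49 × 22.99 = 11.265 g per mole.
11.265/270.434 = 0.0417 → 4.17%.

4.17 wt%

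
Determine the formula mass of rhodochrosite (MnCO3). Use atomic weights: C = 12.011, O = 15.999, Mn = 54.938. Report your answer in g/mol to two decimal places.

114.95 g/mol

The formula mass is the sum 1×54.938 + 1×12.011 + 3×15.999.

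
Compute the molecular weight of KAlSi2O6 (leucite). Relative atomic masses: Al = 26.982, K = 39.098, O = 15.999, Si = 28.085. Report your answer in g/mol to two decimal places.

218.24 g/mol

M = 1*39.098 + 1*26.982 + 2*28.085 + 6*15.999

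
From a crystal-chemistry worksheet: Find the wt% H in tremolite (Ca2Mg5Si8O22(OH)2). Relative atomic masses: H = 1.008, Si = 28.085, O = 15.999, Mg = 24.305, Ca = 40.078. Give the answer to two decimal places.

M(Ca2Mg5Si8O22(OH)2) = 812.353 g/mol.
H contributes 2 × 1.008 = 2.016 g per mole.
2.016/812.353 = 0.0025 → 0.25%.

0.25 weight percent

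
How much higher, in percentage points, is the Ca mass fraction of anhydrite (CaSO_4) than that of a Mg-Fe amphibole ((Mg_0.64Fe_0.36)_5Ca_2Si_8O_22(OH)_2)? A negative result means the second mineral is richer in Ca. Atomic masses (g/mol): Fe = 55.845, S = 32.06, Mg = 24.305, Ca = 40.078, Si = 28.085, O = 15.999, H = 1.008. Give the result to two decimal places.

20.22 percentage points

M(CaSO_4) = 136.134 g/mol, so wt% Ca = 40.078/136.134 × 100 = 29.44%.
M((Mg_0.64Fe_0.36)_5Ca_2Si_8O_22(OH)_2) = 869.125 g/mol, so wt% Ca = 80.156/869.125 × 100 = 9.22%.
29.44 − 9.22 = 20.22 pp.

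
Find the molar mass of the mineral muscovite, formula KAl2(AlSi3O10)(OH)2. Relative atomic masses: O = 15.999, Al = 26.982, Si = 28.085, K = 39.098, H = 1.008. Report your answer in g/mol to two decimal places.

398.30 g/mol

M = 1*39.098 + 3*26.982 + 3*28.085 + 12*15.999 + 2*1.008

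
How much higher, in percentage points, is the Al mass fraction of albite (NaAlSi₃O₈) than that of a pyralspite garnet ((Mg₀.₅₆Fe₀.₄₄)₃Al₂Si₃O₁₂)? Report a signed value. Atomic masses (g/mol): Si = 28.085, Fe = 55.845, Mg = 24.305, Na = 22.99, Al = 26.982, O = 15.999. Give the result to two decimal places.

-1.84 percentage points

Al in NaAlSi₃O₈: molar mass 262.219 g/mol; 1×26.982 = 26.982 g → 10.29 wt%.
Al in (Mg₀.₅₆Fe₀.₄₄)₃Al₂Si₃O₁₂: molar mass 444.755 g/mol; 2×26.982 = 53.964 g → 12.13 wt%.
Difference = 10.29 − 12.13 = -1.84 percentage points.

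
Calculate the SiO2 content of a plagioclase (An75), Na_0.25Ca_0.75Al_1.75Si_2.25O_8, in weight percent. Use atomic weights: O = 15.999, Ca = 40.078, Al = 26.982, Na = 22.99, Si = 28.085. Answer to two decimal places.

Molar mass of Na_0.25Ca_0.75Al_1.75Si_2.25O_8 = 0.25*22.99 + 0.75*40.078 + 1.75*26.982 + 2.25*28.085 + 8*15.999 = 274.208 g/mol.
Each formula unit contains 2.25 Si, equivalent to 2.25/1 = 2.2500 mol SiO2.
M(SiO2) = 1×28.085 + 2×15.999 = 60.083 g/mol.
Mass of SiO2 per formula unit = 2.2500 × 60.083 = 135.187 g.
SiO2 wt% = 135.187 / 274.208 × 100 = 49.30%.

49.30 wt%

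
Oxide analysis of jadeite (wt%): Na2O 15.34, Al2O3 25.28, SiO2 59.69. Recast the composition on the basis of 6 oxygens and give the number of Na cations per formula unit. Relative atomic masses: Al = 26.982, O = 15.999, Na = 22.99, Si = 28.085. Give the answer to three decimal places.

0.997 Na apfu

Na2O: 15.34/61.979 = 0.24750 mol → 0.49500 mol Na, 0.24750 mol O.
Al2O3: 25.28/101.961 = 0.24794 mol → 0.49588 mol Al, 0.74382 mol O.
SiO2: 59.69/60.083 = 0.99346 mol → 0.99346 mol Si, 1.98692 mol O.
Total oxygen = 2.97824 mol. Normalization factor = 6/2.97824 = 2.01461.
Na per 6 O = 0.49500 × 2.01461 = 0.997.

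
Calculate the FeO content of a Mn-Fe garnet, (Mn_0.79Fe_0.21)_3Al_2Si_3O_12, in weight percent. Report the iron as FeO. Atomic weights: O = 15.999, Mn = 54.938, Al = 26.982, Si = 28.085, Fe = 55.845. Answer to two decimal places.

9.13 wt%

M((Mn_0.79Fe_0.21)_3Al_2Si_3O_12) = 495.592 g/mol; M(FeO) = 71.844 g/mol.
Moles FeO per formula unit = 0.63 Fe ÷ 1 = 0.6300.
FeO fraction = (0.6300 × 71.844) / 495.592 = 45.262/495.592 = 0.0913.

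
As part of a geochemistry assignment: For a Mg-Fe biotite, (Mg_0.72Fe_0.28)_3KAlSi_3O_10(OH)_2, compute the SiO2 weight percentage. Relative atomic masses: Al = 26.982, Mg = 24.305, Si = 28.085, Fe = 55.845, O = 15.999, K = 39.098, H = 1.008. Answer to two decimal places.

Molar mass of (Mg_0.72Fe_0.28)_3KAlSi_3O_10(OH)_2 = 2.16*24.305 + 0.84*55.845 + 1*39.098 + 1*26.982 + 3*28.085 + 12*15.999 + 2*1.008 = 443.748 g/mol.
Each formula unit contains 3 Si, equivalent to 3/1 = 3.0000 mol SiO2.
M(SiO2) = 1×28.085 + 2×15.999 = 60.083 g/mol.
Mass of SiO2 per formula unit = 3.0000 × 60.083 = 180.249 g.
SiO2 wt% = 180.249 / 443.748 × 100 = 40.62%.

40.62 wt%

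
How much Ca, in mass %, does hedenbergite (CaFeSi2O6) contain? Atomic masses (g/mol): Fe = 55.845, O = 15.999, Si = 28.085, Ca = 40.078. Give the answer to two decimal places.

16.15 mass %

Molar mass of CaFeSi2O6: 1*40.078 + 1*55.845 + 2*28.085 + 6*15.999 = 248.087 g/mol.
Mass of Ca per formula unit: 1 × 40.078 = 40.078 g.
Weight fraction Ca = 40.078 / 248.087 = 0.1615.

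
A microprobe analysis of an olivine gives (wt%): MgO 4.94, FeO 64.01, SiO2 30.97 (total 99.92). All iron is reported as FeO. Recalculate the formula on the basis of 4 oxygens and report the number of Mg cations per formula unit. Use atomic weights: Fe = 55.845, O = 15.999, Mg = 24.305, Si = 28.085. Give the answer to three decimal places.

0.240 Mg apfu

MgO: 4.94/40.304 = 0.12257 mol → 0.12257 mol Mg, 0.12257 mol O.
FeO: 64.01/71.844 = 0.89096 mol → 0.89096 mol Fe, 0.89096 mol O.
SiO2: 30.97/60.083 = 0.51545 mol → 0.51545 mol Si, 1.03090 mol O.
Total oxygen = 2.04443 mol. Normalization factor = 4/2.04443 = 1.95654.
Mg per 4 O = 0.12257 × 1.95654 = 0.240.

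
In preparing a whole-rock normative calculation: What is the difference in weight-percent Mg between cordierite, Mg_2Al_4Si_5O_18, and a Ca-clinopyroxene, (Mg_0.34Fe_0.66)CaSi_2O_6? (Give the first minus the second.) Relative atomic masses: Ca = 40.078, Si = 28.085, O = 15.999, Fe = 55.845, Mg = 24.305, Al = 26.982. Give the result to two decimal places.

4.83 percentage points

M(Mg_2Al_4Si_5O_18) = 584.945 g/mol, so wt% Mg = 48.610/584.945 × 100 = 8.31%.
M((Mg_0.34Fe_0.66)CaSi_2O_6) = 237.363 g/mol, so wt% Mg = 8.264/237.363 × 100 = 3.48%.
8.31 − 3.48 = 4.83 pp.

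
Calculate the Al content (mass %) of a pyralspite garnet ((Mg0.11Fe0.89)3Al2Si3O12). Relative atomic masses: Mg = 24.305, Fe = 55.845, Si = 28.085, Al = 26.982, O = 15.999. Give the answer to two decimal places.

11.07 mass %

Formula mass = 0.33*24.305 + 2.67*55.845 + 2*26.982 + 3*28.085 + 12*15.999 = 487.334 g/mol, of which 53.964 g is Al.
So Al makes up 53.964/487.334 = 0.1107 of the mass, i.e. 11.07%.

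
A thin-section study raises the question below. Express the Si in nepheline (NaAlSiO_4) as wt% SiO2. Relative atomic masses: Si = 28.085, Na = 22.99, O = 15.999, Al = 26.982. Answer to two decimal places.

Formula mass = 142.053 g/mol.
1 Si → 1.0000 mol SiO2 per formula unit; M(SiO2) = 60.083, so SiO2 mass = 60.083 g.
60.083/142.053 × 100 = 42.30 wt%.

42.30 wt%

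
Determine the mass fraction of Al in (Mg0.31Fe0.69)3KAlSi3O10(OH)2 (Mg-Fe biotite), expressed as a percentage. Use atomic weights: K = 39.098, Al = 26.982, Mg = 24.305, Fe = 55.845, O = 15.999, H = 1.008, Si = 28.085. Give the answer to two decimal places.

5.59 wt%

Formula mass = 0.93·24.305 + 2.07·55.845 + 1·39.098 + 1·26.982 + 3·28.085 + 12·15.999 + 2·1.008 = 482.542 g/mol, of which 26.982 g is Al.
So Al makes up 26.982/482.542 = 0.0559 of the mass, i.e. 5.59%.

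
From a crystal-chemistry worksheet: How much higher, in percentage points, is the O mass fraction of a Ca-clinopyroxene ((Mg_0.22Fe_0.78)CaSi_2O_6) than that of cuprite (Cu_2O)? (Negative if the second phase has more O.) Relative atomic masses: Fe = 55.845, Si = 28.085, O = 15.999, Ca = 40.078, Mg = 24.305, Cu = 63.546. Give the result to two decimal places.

28.63 percentage points

O in (Mg_0.22Fe_0.78)CaSi_2O_6: molar mass 241.148 g/mol; 6×15.999 = 95.994 g → 39.81 wt%.
O in Cu_2O: molar mass 143.091 g/mol; 1×15.999 = 15.999 g → 11.18 wt%.
Difference = 39.81 − 11.18 = 28.63 percentage points.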